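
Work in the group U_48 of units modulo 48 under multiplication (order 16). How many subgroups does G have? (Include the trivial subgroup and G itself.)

|G| = 16, so by Lagrange every subgroup order divides 16. Divisors: 1, 2, 4, 8, 16.
Subgroups by order — order 1: 1; order 2: 7; order 4: 11; order 8: 7; order 16: 1.
Total: 1 + 7 + 11 + 7 + 1 = 27.

27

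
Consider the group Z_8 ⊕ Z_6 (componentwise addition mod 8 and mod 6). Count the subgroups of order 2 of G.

3

|G| = 48 and 2 | 48, so subgroups of order 2 are possible by Lagrange.
The subgroups of order 2 are: {(0,0), (0,3)}; {(0,0), (4,0)}; {(0,0), (4,3)}.
So G has 3 subgroups of order 2.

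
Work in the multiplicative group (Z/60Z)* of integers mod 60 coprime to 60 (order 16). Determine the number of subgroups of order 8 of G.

7

|G| = 16 and 8 | 16, so subgroups of order 8 are possible by Lagrange.
The subgroups of order 8 are: {1, 11, 13, 23, 37, 47, 49, 59}; {1, 7, 11, 17, 43, 49, 53, 59}; {1, 11, 19, 29, 31, 41, 49, 59}; {1, 13, 17, 29, 37, 41, 49, 53}; … (7 in all).
So G has 7 subgroups of order 8.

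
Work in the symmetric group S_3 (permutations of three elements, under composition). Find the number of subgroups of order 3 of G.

1

|G| = 6 and 3 | 6, so subgroups of order 3 are possible by Lagrange.
The subgroups of order 3 are: {e, (1 2 3), (1 3 2)}.
So G has 1 subgroup of order 3.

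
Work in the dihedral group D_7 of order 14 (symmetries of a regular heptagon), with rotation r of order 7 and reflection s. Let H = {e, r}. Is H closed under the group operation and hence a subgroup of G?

No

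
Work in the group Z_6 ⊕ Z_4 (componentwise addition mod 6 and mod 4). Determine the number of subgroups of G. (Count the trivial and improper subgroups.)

16

|G| = 24, so by Lagrange every subgroup order divides 24. Divisors: 1, 2, 3, 4, 6, 8, 12, 24.
Subgroups by order — order 1: 1; order 2: 3; order 3: 1; order 4: 3; order 6: 3; order 8: 1; order 12: 3; order 24: 1.
Total: 1 + 3 + 1 + 3 + 3 + 1 + 3 + 1 = 16.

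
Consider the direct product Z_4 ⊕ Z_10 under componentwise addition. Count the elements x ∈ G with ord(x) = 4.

An element (a,b) has order lcm(ord(a), ord(b)); count pairs with lcm equal to 4.
Enumerating gives 4 such elements.

4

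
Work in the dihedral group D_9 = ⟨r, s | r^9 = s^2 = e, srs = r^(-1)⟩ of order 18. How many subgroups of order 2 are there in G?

9

|G| = 18 and 2 | 18, so subgroups of order 2 are possible by Lagrange.
The subgroups of order 2 are: {e, r^2s}; {e, r^3s}; {e, r^4s}; {e, r^5s}; … (9 in all).
So G has 9 subgroups of order 2.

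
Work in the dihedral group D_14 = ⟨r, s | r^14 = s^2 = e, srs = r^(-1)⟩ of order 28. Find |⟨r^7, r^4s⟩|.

4

|⟨r^7⟩| = 2 and |⟨r^4s⟩| = 2, so |H| is a multiple of lcm(2, 2) = 2 and divides |G| = 28.
Closing under the operation: H = {e, r^7, r^4s, r^11s}, so |H| = 4.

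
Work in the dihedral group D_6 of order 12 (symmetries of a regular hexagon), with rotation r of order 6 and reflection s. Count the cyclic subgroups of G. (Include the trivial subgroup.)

10

A cyclic subgroup of order d is generated by each of its φ(d) elements of order d, so the cyclic subgroups of order d number (#elements of order d)/φ(d).
Cyclic subgroups by order — order 1: 1; order 2: 7; order 3: 1; order 6: 1.
Total: 10.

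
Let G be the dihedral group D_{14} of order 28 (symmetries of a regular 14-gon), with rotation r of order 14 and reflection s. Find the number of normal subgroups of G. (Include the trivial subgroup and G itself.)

7

G has 28 subgroups. Checking conjugation-invariance by order — order 1: 1/1 normal; order 2: 1/15 normal; order 4: 0/7 normal; order 7: 1/1 normal; order 14: 3/3 normal; order 28: 1/1 normal.
Total normal subgroups: 7.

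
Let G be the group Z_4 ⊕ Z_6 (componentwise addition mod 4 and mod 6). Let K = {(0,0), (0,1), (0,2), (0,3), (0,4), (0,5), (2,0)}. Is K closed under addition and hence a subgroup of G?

|K| = 7 does not divide |G| = 24, so by Lagrange K is not a subgroup.

No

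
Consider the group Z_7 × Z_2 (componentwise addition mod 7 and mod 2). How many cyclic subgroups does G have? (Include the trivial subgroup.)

Group the elements of G by the cyclic subgroup they generate; each cyclic subgroup of order d accounts for φ(d) elements.
Cyclic subgroups by order — order 1: 1; order 2: 1; order 7: 1; order 14: 1.
Total: 4.

4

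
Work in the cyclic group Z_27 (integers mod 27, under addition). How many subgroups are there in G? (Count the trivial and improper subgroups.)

Subgroups of the cyclic group Z_27 correspond bijectively to divisors of 27.
Divisors of 27: 1, 3, 9, 27.
So Z_27 has 4 subgroups.

4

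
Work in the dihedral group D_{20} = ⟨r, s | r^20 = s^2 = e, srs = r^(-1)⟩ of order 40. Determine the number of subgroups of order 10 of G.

5

|G| = 40 and 10 | 40, so subgroups of order 10 are possible by Lagrange.
The subgroups of order 10 are: {e, r^2, r^4, r^6, r^8, r^10, r^12, r^14, r^16, r^18}; {e, r^4, r^8, r^12, r^16, r^2s, r^6s, r^10s, r^14s, r^18s}; {e, r^4, r^8, r^12, r^16, r^3s, r^7s, r^11s, r^15s, r^19s}; {e, r^4, r^8, r^12, r^16, s, r^4s, r^8s, r^12s, r^16s}; … (5 in all).
So G has 5 subgroups of order 10.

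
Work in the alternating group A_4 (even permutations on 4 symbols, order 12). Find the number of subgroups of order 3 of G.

4

|G| = 12 and 3 | 12, so subgroups of order 3 are possible by Lagrange.
The subgroups of order 3 are: {e, (1 2 3), (1 3 2)}; {e, (1 2 4), (1 4 2)}; {e, (1 3 4), (1 4 3)}; {e, (2 3 4), (2 4 3)}.
So G has 4 subgroups of order 3.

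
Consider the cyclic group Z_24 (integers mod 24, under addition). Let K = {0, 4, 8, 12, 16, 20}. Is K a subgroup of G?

|K| = 6 divides |G| = 24, consistent with Lagrange.
K contains the identity, every element's inverse is in K, and K is closed under +: it is a subgroup.
In fact K = ⟨4⟩.

Yes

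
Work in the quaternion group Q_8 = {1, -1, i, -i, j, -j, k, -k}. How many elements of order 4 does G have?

6

The elements of order 4 are: i, -i, j, -j, k, -k.
That's 6.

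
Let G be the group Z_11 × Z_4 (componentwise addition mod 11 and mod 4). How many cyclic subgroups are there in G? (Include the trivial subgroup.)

6

Each element a generates a cyclic subgroup ⟨a⟩; distinct elements may generate the same one (a cyclic group of order d has φ(d) generators).
Cyclic subgroups by order — order 1: 1; order 2: 1; order 4: 1; order 11: 1; order 22: 1; order 44: 1.
Total: 6.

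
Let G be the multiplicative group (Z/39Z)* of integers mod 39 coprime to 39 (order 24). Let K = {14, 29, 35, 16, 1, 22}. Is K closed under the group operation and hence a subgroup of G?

Yes

|K| = 6 divides |G| = 24, consistent with Lagrange.
K contains the identity, every element's inverse is in K, and K is closed under ·: it is a subgroup.
In fact K = ⟨35⟩.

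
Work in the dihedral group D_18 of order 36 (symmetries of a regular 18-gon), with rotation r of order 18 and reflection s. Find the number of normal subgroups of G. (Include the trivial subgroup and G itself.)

9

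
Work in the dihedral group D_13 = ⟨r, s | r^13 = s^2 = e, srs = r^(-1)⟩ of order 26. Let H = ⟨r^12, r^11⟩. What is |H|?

|⟨r^12⟩| = 13 and |⟨r^11⟩| = 13, so |H| is a multiple of lcm(13, 13) = 13 and divides |G| = 26.
Closing under the operation: H = {e, r, r^2, r^3, r^4, r^5, r^6, r^7, r^8, r^9, r^10, r^11, r^12}, so |H| = 13.

13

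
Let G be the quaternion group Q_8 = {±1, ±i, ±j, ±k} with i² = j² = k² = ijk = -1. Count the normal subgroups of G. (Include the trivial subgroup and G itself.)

6

G has 6 subgroups. Checking conjugation-invariance by order — order 1: 1/1 normal; order 2: 1/1 normal; order 4: 3/3 normal; order 8: 1/1 normal.
Total normal subgroups: 6.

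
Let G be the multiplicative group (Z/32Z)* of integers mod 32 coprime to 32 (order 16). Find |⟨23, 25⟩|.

|⟨23⟩| = 4 and |⟨25⟩| = 4, so |H| is a multiple of lcm(4, 4) = 4 and divides |G| = 16.
Closing under the operation: H = {1, 7, 9, 15, 17, 23, 25, 31}, so |H| = 8.

8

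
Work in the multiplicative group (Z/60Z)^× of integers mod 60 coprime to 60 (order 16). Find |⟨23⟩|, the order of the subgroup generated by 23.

Compute successive powers of 23 mod 60: 23, 49, 47, 1; 23^4 ≡ 1 (mod 60).
So |⟨23⟩| = 4.

4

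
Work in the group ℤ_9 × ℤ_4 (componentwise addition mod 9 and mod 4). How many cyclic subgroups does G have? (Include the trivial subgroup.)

9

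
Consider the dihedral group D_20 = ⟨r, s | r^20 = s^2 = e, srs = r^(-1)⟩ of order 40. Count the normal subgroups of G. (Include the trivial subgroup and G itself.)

9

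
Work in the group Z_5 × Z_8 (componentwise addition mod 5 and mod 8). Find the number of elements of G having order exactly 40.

An element (a,b) has order lcm(ord(a), ord(b)); count pairs with lcm equal to 40.
Enumerating gives 16 such elements.

16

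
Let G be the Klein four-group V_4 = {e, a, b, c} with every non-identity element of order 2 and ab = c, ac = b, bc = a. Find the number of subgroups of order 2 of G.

3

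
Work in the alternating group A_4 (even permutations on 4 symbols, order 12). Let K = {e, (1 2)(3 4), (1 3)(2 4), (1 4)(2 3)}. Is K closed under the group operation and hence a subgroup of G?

|K| = 4 divides |G| = 12, consistent with Lagrange.
K contains the identity, every element's inverse is in K, and K is closed under ∘: it is a subgroup.

Yes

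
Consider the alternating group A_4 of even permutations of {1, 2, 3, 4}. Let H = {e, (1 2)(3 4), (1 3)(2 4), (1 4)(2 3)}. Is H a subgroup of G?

|H| = 4 divides |G| = 12, consistent with Lagrange.
H contains the identity, every element's inverse is in H, and H is closed under ∘: it is a subgroup.

Yes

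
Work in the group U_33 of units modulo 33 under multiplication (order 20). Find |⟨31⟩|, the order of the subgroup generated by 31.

Compute successive powers of 31 mod 33: 31, 4, 25, 16, 1; 31^5 ≡ 1 (mod 33).
So |⟨31⟩| = 5.

5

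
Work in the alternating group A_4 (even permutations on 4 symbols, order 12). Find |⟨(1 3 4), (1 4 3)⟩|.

|⟨(1 3 4)⟩| = 3 and |⟨(1 4 3)⟩| = 3, so |H| is a multiple of lcm(3, 3) = 3 and divides |G| = 12.
Closing under the operation: H = {e, (1 3 4), (1 4 3)}, so |H| = 3.

3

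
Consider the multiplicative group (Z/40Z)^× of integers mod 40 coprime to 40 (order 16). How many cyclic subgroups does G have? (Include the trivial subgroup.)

A cyclic subgroup of order d is generated by each of its φ(d) elements of order d, so the cyclic subgroups of order d number (#elements of order d)/φ(d).
Cyclic subgroups by order — order 1: 1; order 2: 7; order 4: 4.
Total: 12.

12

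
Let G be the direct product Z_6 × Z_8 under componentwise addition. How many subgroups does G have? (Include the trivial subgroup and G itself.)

22

|G| = 48, so by Lagrange every subgroup order divides 48. Divisors: 1, 2, 3, 4, 6, 8, 12, 16, 24, 48.
Subgroups by order — order 1: 1; order 2: 3; order 3: 1; order 4: 3; order 6: 3; order 8: 3; order 12: 3; order 16: 1; order 24: 3; order 48: 1.
Total: 1 + 3 + 1 + 3 + 3 + 3 + 3 + 1 + 3 + 1 = 22.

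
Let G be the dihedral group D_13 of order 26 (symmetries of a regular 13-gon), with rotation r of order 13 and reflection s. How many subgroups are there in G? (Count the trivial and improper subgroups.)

16

|G| = 26, so by Lagrange every subgroup order divides 26. Divisors: 1, 2, 13, 26.
Subgroups by order — order 1: 1; order 2: 13; order 13: 1; order 26: 1.
Total: 1 + 13 + 1 + 1 = 16.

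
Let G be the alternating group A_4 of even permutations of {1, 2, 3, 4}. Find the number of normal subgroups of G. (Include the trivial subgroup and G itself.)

3

G has 10 subgroups. Checking conjugation-invariance by order — order 1: 1/1 normal; order 2: 0/3 normal; order 3: 0/4 normal; order 4: 1/1 normal; order 12: 1/1 normal.
Total normal subgroups: 3.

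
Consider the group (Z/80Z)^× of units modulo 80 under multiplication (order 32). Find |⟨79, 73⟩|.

8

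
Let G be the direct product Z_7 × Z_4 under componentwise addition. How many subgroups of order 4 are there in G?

1

|G| = 28 and 4 | 28, so subgroups of order 4 are possible by Lagrange.
The subgroups of order 4 are: {(0,0), (0,1), (0,2), (0,3)}.
So G has 1 subgroup of order 4.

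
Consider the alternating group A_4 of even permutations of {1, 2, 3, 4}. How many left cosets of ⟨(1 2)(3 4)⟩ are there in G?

|⟨(1 2)(3 4)⟩| = 2 and |G| = 12.
By Lagrange, [G : H] = |G|/|H| = 12/2 = 6.

6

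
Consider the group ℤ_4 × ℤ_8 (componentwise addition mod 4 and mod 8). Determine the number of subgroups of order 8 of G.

7

|G| = 32 and 8 | 32, so subgroups of order 8 are possible by Lagrange.
The subgroups of order 8 are: {(0,0), (0,1), (0,2), (0,3), (0,4), (0,5), (0,6), (0,7)}; {(0,0), (0,2), (0,4), (0,6), (2,0), (2,2), (2,4), (2,6)}; {(0,0), (0,2), (0,4), (0,6), (2,1), (2,3), (2,5), (2,7)}; {(0,0), (0,4), (1,0), (1,4), (2,0), (2,4), (3,0), (3,4)}; … (7 in all).
So G has 7 subgroups of order 8.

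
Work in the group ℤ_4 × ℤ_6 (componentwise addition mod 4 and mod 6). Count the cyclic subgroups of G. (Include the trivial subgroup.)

12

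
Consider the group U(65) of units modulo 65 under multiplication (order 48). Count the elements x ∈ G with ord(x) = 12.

24

Enumerating element orders in G gives 24 elements of order 12.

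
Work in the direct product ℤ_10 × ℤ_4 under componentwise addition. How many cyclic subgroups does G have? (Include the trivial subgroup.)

12

Group the elements of G by the cyclic subgroup they generate; each cyclic subgroup of order d accounts for φ(d) elements.
Cyclic subgroups by order — order 1: 1; order 2: 3; order 4: 2; order 5: 1; order 10: 3; order 20: 2.
Total: 12.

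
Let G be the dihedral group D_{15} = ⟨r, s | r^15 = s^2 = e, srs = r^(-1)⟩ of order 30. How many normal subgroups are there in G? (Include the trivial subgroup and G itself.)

G has 28 subgroups. Checking conjugation-invariance by order — order 1: 1/1 normal; order 2: 0/15 normal; order 3: 1/1 normal; order 5: 1/1 normal; order 6: 0/5 normal; order 10: 0/3 normal; order 15: 1/1 normal; order 30: 1/1 normal.
Total normal subgroups: 5.

5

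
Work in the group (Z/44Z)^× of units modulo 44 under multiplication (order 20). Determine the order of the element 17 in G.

Compute successive powers of 17 mod 44: 17, 25, 29, 9, 21, 5, 41, 37, …; 17^10 ≡ 1 (mod 44).
So |⟨17⟩| = 10.

10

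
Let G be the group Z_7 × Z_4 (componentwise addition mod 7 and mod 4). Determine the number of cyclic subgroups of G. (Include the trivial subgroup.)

Group the elements of G by the cyclic subgroup they generate; each cyclic subgroup of order d accounts for φ(d) elements.
Cyclic subgroups by order — order 1: 1; order 2: 1; order 4: 1; order 7: 1; order 14: 1; order 28: 1.
Total: 6.

6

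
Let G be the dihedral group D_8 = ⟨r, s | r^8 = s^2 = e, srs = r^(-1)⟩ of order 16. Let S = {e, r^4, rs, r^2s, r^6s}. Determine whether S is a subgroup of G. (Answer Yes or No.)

|S| = 5 does not divide |G| = 16, so by Lagrange S is not a subgroup.

No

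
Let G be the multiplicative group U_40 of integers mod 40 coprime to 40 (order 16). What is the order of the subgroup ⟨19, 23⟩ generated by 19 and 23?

8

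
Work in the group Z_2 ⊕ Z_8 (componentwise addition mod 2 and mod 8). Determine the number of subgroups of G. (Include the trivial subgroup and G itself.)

|G| = 16, so by Lagrange every subgroup order divides 16. Divisors: 1, 2, 4, 8, 16.
Subgroups by order — order 1: 1; order 2: 3; order 4: 3; order 8: 3; order 16: 1.
Total: 1 + 3 + 3 + 3 + 1 = 11.

11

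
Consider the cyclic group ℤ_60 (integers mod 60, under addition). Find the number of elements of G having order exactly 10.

4

In a cyclic group of order 60, the number of elements of order d (for d | 60) is φ(d).
φ(10) = 4.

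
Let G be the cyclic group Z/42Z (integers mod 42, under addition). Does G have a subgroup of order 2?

Yes

2 | 42. A subgroup of order 2 is {0, 21}.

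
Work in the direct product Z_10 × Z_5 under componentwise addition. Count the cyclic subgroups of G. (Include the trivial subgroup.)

Each element a generates a cyclic subgroup ⟨a⟩; distinct elements may generate the same one (a cyclic group of order d has φ(d) generators).
Cyclic subgroups by order — order 1: 1; order 2: 1; order 5: 6; order 10: 6.
Total: 14.

14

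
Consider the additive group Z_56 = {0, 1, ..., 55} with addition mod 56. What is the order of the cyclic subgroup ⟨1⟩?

56

In Z_56, the order of an element a is n/gcd(a, n).
gcd(1, 56) = 1, so |⟨1⟩| = 56/1 = 56.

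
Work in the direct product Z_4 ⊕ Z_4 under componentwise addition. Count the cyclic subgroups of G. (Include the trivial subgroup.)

10

Each element a generates a cyclic subgroup ⟨a⟩; distinct elements may generate the same one (a cyclic group of order d has φ(d) generators).
Cyclic subgroups by order — order 1: 1; order 2: 3; order 4: 6.
Total: 10.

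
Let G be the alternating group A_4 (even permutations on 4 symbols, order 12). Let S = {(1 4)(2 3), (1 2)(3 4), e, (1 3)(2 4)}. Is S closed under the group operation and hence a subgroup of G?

|S| = 4 divides |G| = 12, consistent with Lagrange.
S contains the identity, every element's inverse is in S, and S is closed under ∘: it is a subgroup.

Yes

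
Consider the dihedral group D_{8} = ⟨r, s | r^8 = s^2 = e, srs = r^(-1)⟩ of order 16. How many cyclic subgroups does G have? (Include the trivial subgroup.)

12

A cyclic subgroup of order d is generated by each of its φ(d) elements of order d, so the cyclic subgroups of order d number (#elements of order d)/φ(d).
Cyclic subgroups by order — order 1: 1; order 2: 9; order 4: 1; order 8: 1.
Total: 12.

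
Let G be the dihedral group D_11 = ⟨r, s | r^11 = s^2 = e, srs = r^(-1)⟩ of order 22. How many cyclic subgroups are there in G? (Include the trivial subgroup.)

13

Each element a generates a cyclic subgroup ⟨a⟩; distinct elements may generate the same one (a cyclic group of order d has φ(d) generators).
Cyclic subgroups by order — order 1: 1; order 2: 11; order 11: 1.
Total: 13.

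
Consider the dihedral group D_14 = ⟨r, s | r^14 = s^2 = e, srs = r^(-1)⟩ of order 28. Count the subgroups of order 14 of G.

|G| = 28 and 14 | 28, so subgroups of order 14 are possible by Lagrange.
The subgroups of order 14 are: {e, r, r^2, r^3, r^4, r^5, r^6, r^7, r^8, r^9, r^10, r^11, r^12, r^13}; {e, r^2, r^4, r^6, r^8, r^10, r^12, s, r^2s, r^4s, r^6s, r^8s, r^10s, r^12s}; {e, r^2, r^4, r^6, r^8, r^10, r^12, rs, r^3s, r^5s, r^7s, r^9s, r^11s, r^13s}.
So G has 3 subgroups of order 14.

3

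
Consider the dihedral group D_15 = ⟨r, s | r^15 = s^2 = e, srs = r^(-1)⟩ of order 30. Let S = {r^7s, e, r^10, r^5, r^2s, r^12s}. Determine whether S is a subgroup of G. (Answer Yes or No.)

|S| = 6 divides |G| = 30, consistent with Lagrange.
S contains the identity, every element's inverse is in S, and S is closed under ·: it is a subgroup.

Yes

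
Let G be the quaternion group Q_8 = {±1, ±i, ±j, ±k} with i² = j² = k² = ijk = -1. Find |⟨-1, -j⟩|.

4

|⟨-1⟩| = 2 and |⟨-j⟩| = 4, so |H| is a multiple of lcm(2, 4) = 4 and divides |G| = 8.
Closing under the operation: H = {1, -1, j, -j}, so |H| = 4.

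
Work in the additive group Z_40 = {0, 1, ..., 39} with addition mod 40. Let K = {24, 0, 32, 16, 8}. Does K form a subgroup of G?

Yes

|K| = 5 divides |G| = 40, consistent with Lagrange.
K contains the identity, every element's inverse is in K, and K is closed under +: it is a subgroup.
In fact K = ⟨16⟩.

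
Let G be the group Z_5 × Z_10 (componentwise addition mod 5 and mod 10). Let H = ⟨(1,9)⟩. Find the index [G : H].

5

|⟨(1,9)⟩| = 10 and |G| = 50.
By Lagrange, [G : H] = |G|/|H| = 50/10 = 5.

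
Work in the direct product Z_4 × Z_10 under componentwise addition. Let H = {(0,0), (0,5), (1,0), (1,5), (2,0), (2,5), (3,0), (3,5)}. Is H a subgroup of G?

|H| = 8 divides |G| = 40, consistent with Lagrange.
H contains the identity, every element's inverse is in H, and H is closed under +: it is a subgroup.

Yes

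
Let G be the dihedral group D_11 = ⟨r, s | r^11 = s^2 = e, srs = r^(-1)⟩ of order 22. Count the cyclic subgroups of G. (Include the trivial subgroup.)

A cyclic subgroup of order d is generated by each of its φ(d) elements of order d, so the cyclic subgroups of order d number (#elements of order d)/φ(d).
Cyclic subgroups by order — order 1: 1; order 2: 11; order 11: 1.
Total: 13.

13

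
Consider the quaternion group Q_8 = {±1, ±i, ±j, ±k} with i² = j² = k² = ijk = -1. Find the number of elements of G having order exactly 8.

0

No element of G has order 8 (even though 8 | 8).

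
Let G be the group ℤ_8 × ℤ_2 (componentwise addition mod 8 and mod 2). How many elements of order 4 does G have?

An element (a,b) has order lcm(ord(a), ord(b)); count pairs with lcm equal to 4.
Enumerating gives 4 such elements.

4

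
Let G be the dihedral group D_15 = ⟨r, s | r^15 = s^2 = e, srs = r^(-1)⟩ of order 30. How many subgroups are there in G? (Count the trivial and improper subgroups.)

28

|G| = 30, so by Lagrange every subgroup order divides 30. Divisors: 1, 2, 3, 5, 6, 10, 15, 30.
Subgroups by order — order 1: 1; order 2: 15; order 3: 1; order 5: 1; order 6: 5; order 10: 3; order 15: 1; order 30: 1.
Total: 1 + 15 + 1 + 1 + 5 + 3 + 1 + 1 = 28.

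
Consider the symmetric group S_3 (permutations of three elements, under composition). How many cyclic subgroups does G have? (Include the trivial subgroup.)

5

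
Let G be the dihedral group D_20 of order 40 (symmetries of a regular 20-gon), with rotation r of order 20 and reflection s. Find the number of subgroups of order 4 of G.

11

|G| = 40 and 4 | 40, so subgroups of order 4 are possible by Lagrange.
The subgroups of order 4 are: {e, r^10, s, r^10s}; {e, r^10, rs, r^11s}; {e, r^10, r^2s, r^12s}; {e, r^10, r^3s, r^13s}; … (11 in all).
So G has 11 subgroups of order 4.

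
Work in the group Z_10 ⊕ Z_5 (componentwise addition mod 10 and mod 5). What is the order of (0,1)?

The order of (0,1) in Z_10 × Z_5 is lcm(ord(0) in Z_10, ord(1) in Z_5).
ord(0) = 1 and ord(1) = 5, so |⟨(0,1)⟩| = lcm(1, 5) = 5.

5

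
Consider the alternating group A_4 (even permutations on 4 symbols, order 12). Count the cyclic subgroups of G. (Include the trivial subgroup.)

8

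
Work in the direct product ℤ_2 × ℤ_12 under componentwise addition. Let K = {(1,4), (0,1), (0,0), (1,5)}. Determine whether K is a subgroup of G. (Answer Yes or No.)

No

(0,1) ∈ K but its inverse (0,11) ∉ K, so K is not a subgroup.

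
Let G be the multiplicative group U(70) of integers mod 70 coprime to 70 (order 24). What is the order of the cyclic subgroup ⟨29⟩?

Compute successive powers of 29 mod 70: 29, 1; 29^2 ≡ 1 (mod 70).
So |⟨29⟩| = 2.

2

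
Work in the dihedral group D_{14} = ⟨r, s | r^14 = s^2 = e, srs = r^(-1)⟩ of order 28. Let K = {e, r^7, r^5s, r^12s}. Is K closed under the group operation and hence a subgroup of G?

|K| = 4 divides |G| = 28, consistent with Lagrange.
K contains the identity, every element's inverse is in K, and K is closed under ·: it is a subgroup.

Yes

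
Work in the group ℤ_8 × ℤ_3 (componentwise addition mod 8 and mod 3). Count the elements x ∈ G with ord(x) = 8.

4

An element (a,b) has order lcm(ord(a), ord(b)); count pairs with lcm equal to 8.
Enumerating gives 4 such elements.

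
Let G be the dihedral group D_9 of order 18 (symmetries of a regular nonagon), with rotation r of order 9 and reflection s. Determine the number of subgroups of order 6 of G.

3

|G| = 18 and 6 | 18, so subgroups of order 6 are possible by Lagrange.
The subgroups of order 6 are: {e, r^3, r^6, r^2s, r^5s, r^8s}; {e, r^3, r^6, s, r^3s, r^6s}; {e, r^3, r^6, rs, r^4s, r^7s}.
So G has 3 subgroups of order 6.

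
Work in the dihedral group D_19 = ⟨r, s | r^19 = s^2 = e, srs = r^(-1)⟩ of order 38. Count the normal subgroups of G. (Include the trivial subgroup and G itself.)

G has 22 subgroups. Checking conjugation-invariance by order — order 1: 1/1 normal; order 2: 0/19 normal; order 19: 1/1 normal; order 38: 1/1 normal.
Total normal subgroups: 3.

3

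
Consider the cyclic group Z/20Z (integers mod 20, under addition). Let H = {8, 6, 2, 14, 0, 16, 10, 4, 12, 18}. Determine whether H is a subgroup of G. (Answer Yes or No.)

|H| = 10 divides |G| = 20, consistent with Lagrange.
H contains the identity, every element's inverse is in H, and H is closed under +: it is a subgroup.
In fact H = ⟨2⟩.

Yes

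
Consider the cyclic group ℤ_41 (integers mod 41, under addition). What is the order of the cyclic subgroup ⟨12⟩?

In ℤ_41, the order of an element a is n/gcd(a, n).
gcd(12, 41) = 1, so |⟨12⟩| = 41/1 = 41.

41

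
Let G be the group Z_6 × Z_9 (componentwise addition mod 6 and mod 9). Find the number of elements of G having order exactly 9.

18

An element (a,b) has order lcm(ord(a), ord(b)); count pairs with lcm equal to 9.
Enumerating gives 18 such elements.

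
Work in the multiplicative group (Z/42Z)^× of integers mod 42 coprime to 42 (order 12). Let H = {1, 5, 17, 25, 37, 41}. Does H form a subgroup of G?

|H| = 6 divides |G| = 12, consistent with Lagrange.
H contains the identity, every element's inverse is in H, and H is closed under ·: it is a subgroup.
In fact H = ⟨17⟩.

Yes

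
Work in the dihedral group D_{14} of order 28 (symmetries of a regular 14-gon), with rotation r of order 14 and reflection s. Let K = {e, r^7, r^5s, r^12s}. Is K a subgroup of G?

Yes

|K| = 4 divides |G| = 28, consistent with Lagrange.
K contains the identity, every element's inverse is in K, and K is closed under ·: it is a subgroup.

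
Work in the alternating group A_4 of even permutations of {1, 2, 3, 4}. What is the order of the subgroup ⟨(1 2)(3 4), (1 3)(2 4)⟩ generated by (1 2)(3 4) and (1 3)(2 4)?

|⟨(1 2)(3 4)⟩| = 2 and |⟨(1 3)(2 4)⟩| = 2, so |H| is a multiple of lcm(2, 2) = 2 and divides |G| = 12.
Closing under the operation: H = {e, (1 2)(3 4), (1 3)(2 4), (1 4)(2 3)}, so |H| = 4.

4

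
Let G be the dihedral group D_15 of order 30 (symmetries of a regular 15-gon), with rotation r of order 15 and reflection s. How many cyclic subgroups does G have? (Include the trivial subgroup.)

Each element a generates a cyclic subgroup ⟨a⟩; distinct elements may generate the same one (a cyclic group of order d has φ(d) generators).
Cyclic subgroups by order — order 1: 1; order 2: 15; order 3: 1; order 5: 1; order 15: 1.
Total: 19.

19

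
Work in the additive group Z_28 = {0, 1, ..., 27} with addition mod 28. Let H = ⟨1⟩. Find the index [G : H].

1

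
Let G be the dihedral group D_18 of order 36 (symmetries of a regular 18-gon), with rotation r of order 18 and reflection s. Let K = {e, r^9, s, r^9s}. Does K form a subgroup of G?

Yes

|K| = 4 divides |G| = 36, consistent with Lagrange.
K contains the identity, every element's inverse is in K, and K is closed under ·: it is a subgroup.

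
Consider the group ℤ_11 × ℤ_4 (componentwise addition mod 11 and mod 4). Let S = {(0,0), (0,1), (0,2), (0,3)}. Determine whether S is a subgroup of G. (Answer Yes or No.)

Yes

|S| = 4 divides |G| = 44, consistent with Lagrange.
S contains the identity, every element's inverse is in S, and S is closed under +: it is a subgroup.
In fact S = ⟨(0,1)⟩.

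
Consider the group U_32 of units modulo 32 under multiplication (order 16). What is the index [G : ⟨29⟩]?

|⟨29⟩| = 8 and |G| = 16.
By Lagrange, [G : H] = |G|/|H| = 16/8 = 2.

2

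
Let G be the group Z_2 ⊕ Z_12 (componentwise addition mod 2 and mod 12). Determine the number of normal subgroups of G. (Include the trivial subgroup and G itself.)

16

G is abelian, so every subgroup is normal.
G has 16 subgroups in total, hence 16 normal subgroups.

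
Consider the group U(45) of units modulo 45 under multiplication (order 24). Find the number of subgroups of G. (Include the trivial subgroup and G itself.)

16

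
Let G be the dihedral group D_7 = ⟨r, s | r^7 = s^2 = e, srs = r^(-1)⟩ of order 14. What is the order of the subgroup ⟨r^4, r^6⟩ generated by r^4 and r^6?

|⟨r^4⟩| = 7 and |⟨r^6⟩| = 7, so |H| is a multiple of lcm(7, 7) = 7 and divides |G| = 14.
Closing under the operation: H = {e, r, r^2, r^3, r^4, r^5, r^6}, so |H| = 7.

7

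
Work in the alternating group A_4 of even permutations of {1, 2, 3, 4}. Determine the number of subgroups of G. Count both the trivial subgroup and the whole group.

10

|G| = 12, so by Lagrange every subgroup order divides 12. Divisors: 1, 2, 3, 4, 6, 12.
Subgroups by order — order 1: 1; order 2: 3; order 3: 4; order 4: 1; order 6: 0; order 12: 1.
Total: 1 + 3 + 4 + 1 + 0 + 1 = 10.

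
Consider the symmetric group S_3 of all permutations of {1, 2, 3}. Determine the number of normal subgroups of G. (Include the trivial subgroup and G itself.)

3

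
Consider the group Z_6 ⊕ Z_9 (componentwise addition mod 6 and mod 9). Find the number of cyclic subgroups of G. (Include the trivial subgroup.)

16

Each element a generates a cyclic subgroup ⟨a⟩; distinct elements may generate the same one (a cyclic group of order d has φ(d) generators).
Cyclic subgroups by order — order 1: 1; order 2: 1; order 3: 4; order 6: 4; order 9: 3; order 18: 3.
Total: 16.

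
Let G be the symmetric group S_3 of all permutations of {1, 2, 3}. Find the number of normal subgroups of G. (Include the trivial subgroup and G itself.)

3

G has 6 subgroups. Checking conjugation-invariance by order — order 1: 1/1 normal; order 2: 0/3 normal; order 3: 1/1 normal; order 6: 1/1 normal.
Total normal subgroups: 3.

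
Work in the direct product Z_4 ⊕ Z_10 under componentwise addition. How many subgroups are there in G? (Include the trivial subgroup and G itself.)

16

|G| = 40, so by Lagrange every subgroup order divides 40. Divisors: 1, 2, 4, 5, 8, 10, 20, 40.
Subgroups by order — order 1: 1; order 2: 3; order 4: 3; order 5: 1; order 8: 1; order 10: 3; order 20: 3; order 40: 1.
Total: 1 + 3 + 3 + 1 + 1 + 3 + 3 + 1 = 16.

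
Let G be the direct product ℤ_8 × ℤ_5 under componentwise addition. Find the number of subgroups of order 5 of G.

1

|G| = 40 and 5 | 40, so subgroups of order 5 are possible by Lagrange.
The subgroups of order 5 are: {(0,0), (0,1), (0,2), (0,3), (0,4)}.
So G has 1 subgroup of order 5.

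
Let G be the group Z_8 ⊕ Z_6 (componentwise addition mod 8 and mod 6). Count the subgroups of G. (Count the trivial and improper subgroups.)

|G| = 48, so by Lagrange every subgroup order divides 48. Divisors: 1, 2, 3, 4, 6, 8, 12, 16, 24, 48.
Subgroups by order — order 1: 1; order 2: 3; order 3: 1; order 4: 3; order 6: 3; order 8: 3; order 12: 3; order 16: 1; order 24: 3; order 48: 1.
Total: 1 + 3 + 1 + 3 + 3 + 3 + 3 + 1 + 3 + 1 = 22.

22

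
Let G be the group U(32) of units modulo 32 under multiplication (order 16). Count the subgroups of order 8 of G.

3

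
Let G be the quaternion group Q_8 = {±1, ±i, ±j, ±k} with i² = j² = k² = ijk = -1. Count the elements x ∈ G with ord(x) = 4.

6

The elements of order 4 are: i, -i, j, -j, k, -k.
That's 6.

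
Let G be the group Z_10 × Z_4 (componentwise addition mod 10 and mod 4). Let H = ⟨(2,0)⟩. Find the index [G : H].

8

|⟨(2,0)⟩| = 5 and |G| = 40.
By Lagrange, [G : H] = |G|/|H| = 40/5 = 8.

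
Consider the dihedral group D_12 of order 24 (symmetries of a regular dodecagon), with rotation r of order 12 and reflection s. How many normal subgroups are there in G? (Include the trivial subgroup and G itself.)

G has 34 subgroups. Checking conjugation-invariance by order — order 1: 1/1 normal; order 2: 1/13 normal; order 3: 1/1 normal; order 4: 1/7 normal; order 6: 1/5 normal; order 8: 0/3 normal; order 12: 3/3 normal; order 24: 1/1 normal.
Total normal subgroups: 9.

9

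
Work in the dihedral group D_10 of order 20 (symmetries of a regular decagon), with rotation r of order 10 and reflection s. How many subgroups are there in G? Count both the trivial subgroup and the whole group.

|G| = 20, so by Lagrange every subgroup order divides 20. Divisors: 1, 2, 4, 5, 10, 20.
Subgroups by order — order 1: 1; order 2: 11; order 4: 5; order 5: 1; order 10: 3; order 20: 1.
Total: 1 + 11 + 5 + 1 + 3 + 1 = 22.

22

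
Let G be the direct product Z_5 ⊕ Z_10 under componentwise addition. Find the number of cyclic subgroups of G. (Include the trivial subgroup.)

Group the elements of G by the cyclic subgroup they generate; each cyclic subgroup of order d accounts for φ(d) elements.
Cyclic subgroups by order — order 1: 1; order 2: 1; order 5: 6; order 10: 6.
Total: 14.

14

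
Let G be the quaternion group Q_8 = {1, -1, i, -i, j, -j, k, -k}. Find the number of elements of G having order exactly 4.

6

The elements of order 4 are: i, -i, j, -j, k, -k.
That's 6.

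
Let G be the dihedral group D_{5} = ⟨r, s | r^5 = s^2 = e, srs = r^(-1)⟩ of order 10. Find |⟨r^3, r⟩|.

|⟨r^3⟩| = 5 and |⟨r⟩| = 5, so |H| is a multiple of lcm(5, 5) = 5 and divides |G| = 10.
Closing under the operation: H = {e, r, r^2, r^3, r^4}, so |H| = 5.

5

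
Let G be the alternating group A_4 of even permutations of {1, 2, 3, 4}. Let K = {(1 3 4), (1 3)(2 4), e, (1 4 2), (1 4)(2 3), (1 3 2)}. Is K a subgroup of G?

No

(1 3 2) ∈ K but its inverse (1 2 3) ∉ K, so K is not a subgroup.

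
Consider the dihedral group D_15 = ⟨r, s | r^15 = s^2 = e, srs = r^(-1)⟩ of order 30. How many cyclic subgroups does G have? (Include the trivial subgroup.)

19

Group the elements of G by the cyclic subgroup they generate; each cyclic subgroup of order d accounts for φ(d) elements.
Cyclic subgroups by order — order 1: 1; order 2: 15; order 3: 1; order 5: 1; order 15: 1.
Total: 19.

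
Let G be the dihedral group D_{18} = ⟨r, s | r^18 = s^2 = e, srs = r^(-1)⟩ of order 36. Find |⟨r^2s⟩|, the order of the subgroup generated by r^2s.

Computing powers of r^2s: the smallest k with (r^2s)^k = e is k = 2.

2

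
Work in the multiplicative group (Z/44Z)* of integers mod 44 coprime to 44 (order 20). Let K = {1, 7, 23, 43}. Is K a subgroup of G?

No

7 ∈ K but its inverse 19 ∉ K, so K is not a subgroup.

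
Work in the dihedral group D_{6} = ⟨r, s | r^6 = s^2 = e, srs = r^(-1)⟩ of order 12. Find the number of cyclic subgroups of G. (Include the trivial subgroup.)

Group the elements of G by the cyclic subgroup they generate; each cyclic subgroup of order d accounts for φ(d) elements.
Cyclic subgroups by order — order 1: 1; order 2: 7; order 3: 1; order 6: 1.
Total: 10.

10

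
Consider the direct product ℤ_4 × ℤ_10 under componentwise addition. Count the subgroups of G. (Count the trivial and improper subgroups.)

|G| = 40, so by Lagrange every subgroup order divides 40. Divisors: 1, 2, 4, 5, 8, 10, 20, 40.
Subgroups by order — order 1: 1; order 2: 3; order 4: 3; order 5: 1; order 8: 1; order 10: 3; order 20: 3; order 40: 1.
Total: 1 + 3 + 3 + 1 + 1 + 3 + 3 + 1 = 16.

16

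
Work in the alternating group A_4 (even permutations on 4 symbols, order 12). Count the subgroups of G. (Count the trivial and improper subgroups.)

|G| = 12, so by Lagrange every subgroup order divides 12. Divisors: 1, 2, 3, 4, 6, 12.
Subgroups by order — order 1: 1; order 2: 3; order 3: 4; order 4: 1; order 6: 0; order 12: 1.
Total: 1 + 3 + 4 + 1 + 0 + 1 = 10.

10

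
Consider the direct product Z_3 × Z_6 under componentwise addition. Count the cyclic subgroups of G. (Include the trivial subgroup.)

10

Group the elements of G by the cyclic subgroup they generate; each cyclic subgroup of order d accounts for φ(d) elements.
Cyclic subgroups by order — order 1: 1; order 2: 1; order 3: 4; order 6: 4.
Total: 10.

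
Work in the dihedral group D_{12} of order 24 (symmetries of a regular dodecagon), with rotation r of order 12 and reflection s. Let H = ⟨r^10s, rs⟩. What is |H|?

|⟨r^10s⟩| = 2 and |⟨rs⟩| = 2, so |H| is a multiple of lcm(2, 2) = 2 and divides |G| = 24.
Closing under the operation: H = {e, r^3, r^6, r^9, rs, r^4s, r^7s, r^10s}, so |H| = 8.

8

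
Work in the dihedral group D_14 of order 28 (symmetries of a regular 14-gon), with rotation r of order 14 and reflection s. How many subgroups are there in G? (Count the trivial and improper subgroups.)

28

|G| = 28, so by Lagrange every subgroup order divides 28. Divisors: 1, 2, 4, 7, 14, 28.
Subgroups by order — order 1: 1; order 2: 15; order 4: 7; order 7: 1; order 14: 3; order 28: 1.
Total: 1 + 15 + 7 + 1 + 3 + 1 = 28.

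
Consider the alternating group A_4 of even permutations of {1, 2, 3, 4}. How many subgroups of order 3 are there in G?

4

|G| = 12 and 3 | 12, so subgroups of order 3 are possible by Lagrange.
The subgroups of order 3 are: {e, (1 2 3), (1 3 2)}; {e, (1 2 4), (1 4 2)}; {e, (1 3 4), (1 4 3)}; {e, (2 3 4), (2 4 3)}.
So G has 4 subgroups of order 3.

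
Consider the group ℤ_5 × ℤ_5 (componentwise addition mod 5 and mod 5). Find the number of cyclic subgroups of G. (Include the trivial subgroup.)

A cyclic subgroup of order d is generated by each of its φ(d) elements of order d, so the cyclic subgroups of order d number (#elements of order d)/φ(d).
Cyclic subgroups by order — order 1: 1; order 5: 6.
Total: 7.

7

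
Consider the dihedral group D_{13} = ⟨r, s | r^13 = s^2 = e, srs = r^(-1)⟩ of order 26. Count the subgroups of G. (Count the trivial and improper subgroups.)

|G| = 26, so by Lagrange every subgroup order divides 26. Divisors: 1, 2, 13, 26.
Subgroups by order — order 1: 1; order 2: 13; order 13: 1; order 26: 1.
Total: 1 + 13 + 1 + 1 = 16.

16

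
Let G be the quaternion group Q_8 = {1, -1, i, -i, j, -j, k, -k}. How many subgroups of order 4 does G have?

3

|G| = 8 and 4 | 8, so subgroups of order 4 are possible by Lagrange.
The subgroups of order 4 are: {1, -1, i, -i}; {1, -1, j, -j}; {1, -1, k, -k}.
So G has 3 subgroups of order 4.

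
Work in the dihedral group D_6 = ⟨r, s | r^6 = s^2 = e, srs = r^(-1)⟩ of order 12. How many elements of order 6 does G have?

The elements of order 6 are: r, r^5.
That's 2.

2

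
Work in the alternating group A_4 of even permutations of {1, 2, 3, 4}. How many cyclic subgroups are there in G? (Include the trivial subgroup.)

8

Group the elements of G by the cyclic subgroup they generate; each cyclic subgroup of order d accounts for φ(d) elements.
Cyclic subgroups by order — order 1: 1; order 2: 3; order 3: 4.
Total: 8.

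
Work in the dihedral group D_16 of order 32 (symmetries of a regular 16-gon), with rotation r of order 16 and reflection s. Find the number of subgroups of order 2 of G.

17

|G| = 32 and 2 | 32, so subgroups of order 2 are possible by Lagrange.
The subgroups of order 2 are: {e, r^10s}; {e, r^11s}; {e, r^12s}; {e, r^13s}; … (17 in all).
So G has 17 subgroups of order 2.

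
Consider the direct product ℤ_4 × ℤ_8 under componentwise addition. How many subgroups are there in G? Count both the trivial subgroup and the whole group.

22

|G| = 32, so by Lagrange every subgroup order divides 32. Divisors: 1, 2, 4, 8, 16, 32.
Subgroups by order — order 1: 1; order 2: 3; order 4: 7; order 8: 7; order 16: 3; order 32: 1.
Total: 1 + 3 + 7 + 7 + 3 + 1 = 22.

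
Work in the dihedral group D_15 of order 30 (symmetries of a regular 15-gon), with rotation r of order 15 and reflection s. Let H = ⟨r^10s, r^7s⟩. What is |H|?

|⟨r^10s⟩| = 2 and |⟨r^7s⟩| = 2, so |H| is a multiple of lcm(2, 2) = 2 and divides |G| = 30.
Closing under the operation: H = {e, r^3, r^6, r^9, r^12, rs, r^4s, r^7s, r^10s, r^13s}, so |H| = 10.

10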